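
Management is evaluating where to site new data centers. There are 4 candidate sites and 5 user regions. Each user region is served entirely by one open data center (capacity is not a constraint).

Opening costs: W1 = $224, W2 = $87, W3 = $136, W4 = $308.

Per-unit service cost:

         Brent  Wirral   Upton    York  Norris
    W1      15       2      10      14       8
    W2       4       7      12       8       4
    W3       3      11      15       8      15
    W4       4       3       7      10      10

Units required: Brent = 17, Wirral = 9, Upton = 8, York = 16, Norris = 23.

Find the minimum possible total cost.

For any fixed open set, each user region goes to its cheapest open site; total = fixed + service.
{W2}: Brent→W2 4·17=68, Wirral→W2 7·9=63, Upton→W2 12·8=96, York→W2 8·16=128, Norris→W2 4·23=92. Service 447; fixed 87; total 534.
{W2, W3}: Brent→W3 3·17=51, Wirral→W2 7·9=63, Upton→W2 12·8=96, York→W2 8·16=128, Norris→W2 4·23=92. Service 430; fixed 223; total 653.
{W1, W2}: service 386 + fixed 311 = 697
{W1, W2, W3, W4}: Brent→W3 3·17=51, Wirral→W1 2·9=18, Upton→W4 7·8=56, York→W2 8·16=128, Norris→W2 4·23=92. Service 345; fixed 755; total 1100.
No other subset beats 534.

Minimum total cost: 534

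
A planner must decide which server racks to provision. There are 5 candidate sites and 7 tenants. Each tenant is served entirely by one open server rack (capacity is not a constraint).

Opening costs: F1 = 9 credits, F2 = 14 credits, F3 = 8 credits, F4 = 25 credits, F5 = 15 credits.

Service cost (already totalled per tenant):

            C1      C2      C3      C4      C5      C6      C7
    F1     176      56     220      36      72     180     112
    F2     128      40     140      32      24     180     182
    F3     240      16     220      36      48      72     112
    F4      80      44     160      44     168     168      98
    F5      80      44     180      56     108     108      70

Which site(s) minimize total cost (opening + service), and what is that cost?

Open F2, F3 and F5; minimum total cost 471.

For any fixed open set, each tenant goes to its cheapest open site; total = fixed + service.
{F2, F3, F5}: C1→F5 80, C2→F3 16, C3→F2 140, C4→F2 32, C5→F2 24, C6→F3 72, C7→F5 70. Service 434; fixed 37; total 471.
{F1, F2, F3, F5}: C1→F5 80, C2→F3 16, C3→F2 140, C4→F2 32, C5→F2 24, C6→F3 72, C7→F5 70. Service 434; fixed 46; total 480.
{F2, F3, F4, F5}: service 434 + fixed 62 = 496
{F1, F2, F3, F4, F5}: service 434 + fixed 71 = 505
No other subset beats 471.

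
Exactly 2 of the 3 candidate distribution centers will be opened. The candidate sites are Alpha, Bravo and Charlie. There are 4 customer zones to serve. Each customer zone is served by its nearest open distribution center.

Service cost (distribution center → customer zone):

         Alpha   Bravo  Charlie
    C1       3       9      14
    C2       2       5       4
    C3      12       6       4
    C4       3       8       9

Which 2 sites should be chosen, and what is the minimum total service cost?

Choose Alpha and Charlie; total service cost 12.

With exactly 2 open, each customer zone uses its cheapest among the chosen.
{Alpha, Charlie}: C1→Alpha 3, C2→Alpha 2, C3→Charlie 4, C4→Alpha 3. Service cost 12.
{Alpha, Bravo}: service cost 14
{Bravo, Charlie}: service cost 25
Among all 3 size-2 choices, {Alpha, Charlie} is lowest.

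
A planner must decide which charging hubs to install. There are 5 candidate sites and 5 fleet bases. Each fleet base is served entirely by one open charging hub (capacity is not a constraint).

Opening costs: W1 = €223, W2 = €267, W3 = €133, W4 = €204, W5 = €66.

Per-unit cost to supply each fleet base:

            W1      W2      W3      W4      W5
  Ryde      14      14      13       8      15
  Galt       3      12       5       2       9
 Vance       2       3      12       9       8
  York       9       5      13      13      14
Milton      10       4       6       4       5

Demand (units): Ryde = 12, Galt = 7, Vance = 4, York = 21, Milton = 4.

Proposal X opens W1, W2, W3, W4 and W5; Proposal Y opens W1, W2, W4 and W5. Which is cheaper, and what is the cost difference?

Proposal Y is cheaper by 133.

Proposal X: {W1, W2, W3, W4, W5}: Ryde→W4 8·12=96, Galt→W4 2·7=14, Vance→W1 2·4=8, York→W2 5·21=105, Milton→W2 4·4=16. Service 239; fixed 893; total 1132.
Proposal Y: {W1, W2, W4, W5}: Ryde→W4 8·12=96, Galt→W4 2·7=14, Vance→W1 2·4=8, York→W2 5·21=105, Milton→W2 4·4=16. Service 239; fixed 760; total 999.
Difference: |1132 − 999| = 133.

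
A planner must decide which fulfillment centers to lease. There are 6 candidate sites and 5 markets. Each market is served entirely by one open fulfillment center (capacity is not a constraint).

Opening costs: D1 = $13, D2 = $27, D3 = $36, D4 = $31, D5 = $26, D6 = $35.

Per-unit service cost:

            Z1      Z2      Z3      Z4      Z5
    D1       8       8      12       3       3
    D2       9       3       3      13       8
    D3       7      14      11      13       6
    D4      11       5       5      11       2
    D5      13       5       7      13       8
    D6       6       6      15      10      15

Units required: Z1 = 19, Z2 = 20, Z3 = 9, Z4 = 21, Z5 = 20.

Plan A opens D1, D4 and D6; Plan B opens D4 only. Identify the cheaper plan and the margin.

Plan A: {D1, D4, D6}: Z1→D6 6·19=114, Z2→D4 5·20=100, Z3→D4 5·9=45, Z4→D1 3·21=63, Z5→D4 2·20=40. Service 362; fixed 79; total 441.
Plan B: {D4}: Z1→D4 11·19=209, Z2→D4 5·20=100, Z3→D4 5·9=45, Z4→D4 11·21=231, Z5→D4 2·20=40. Service 625; fixed 31; total 656.
Difference: |441 − 656| = 215.

Plan A is cheaper by 215.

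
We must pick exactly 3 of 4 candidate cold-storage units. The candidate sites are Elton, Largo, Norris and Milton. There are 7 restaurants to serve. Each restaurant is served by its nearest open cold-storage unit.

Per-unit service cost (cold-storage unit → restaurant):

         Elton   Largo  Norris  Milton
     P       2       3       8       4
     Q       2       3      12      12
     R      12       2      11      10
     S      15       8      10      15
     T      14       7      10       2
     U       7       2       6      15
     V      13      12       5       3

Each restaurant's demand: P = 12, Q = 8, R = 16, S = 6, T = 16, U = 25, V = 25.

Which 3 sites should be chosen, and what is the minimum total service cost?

With exactly 3 open, each restaurant uses its cheapest among the chosen.
{Elton, Largo, Milton}: P→Elton 2·12=24, Q→Elton 2·8=16, R→Largo 2·16=32, S→Largo 8·6=48, T→Milton 2·16=32, U→Largo 2·25=50, V→Milton 3·25=75. Service cost 277.
{Largo, Norris, Milton}: service cost 297
{Elton, Largo, Norris}: service cost 407
Among all 4 size-3 choices, {Elton, Largo, Milton} is lowest.

Choose Elton, Largo and Milton; total service cost 277.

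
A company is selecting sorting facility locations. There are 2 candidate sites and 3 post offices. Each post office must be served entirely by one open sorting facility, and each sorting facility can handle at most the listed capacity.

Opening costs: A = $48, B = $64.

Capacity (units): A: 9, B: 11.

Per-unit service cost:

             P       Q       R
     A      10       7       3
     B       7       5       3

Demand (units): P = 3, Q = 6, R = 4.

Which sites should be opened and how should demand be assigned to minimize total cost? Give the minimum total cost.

Minimum total cost: 175

Open {A, B}: P→B 7·3=21, Q→B 5·6=30, R→A 3·4=12.
Loads: A carries 4/9, B carries 9/11. Service 63; fixed 112; total 175.
Next best feasible plan costs 184.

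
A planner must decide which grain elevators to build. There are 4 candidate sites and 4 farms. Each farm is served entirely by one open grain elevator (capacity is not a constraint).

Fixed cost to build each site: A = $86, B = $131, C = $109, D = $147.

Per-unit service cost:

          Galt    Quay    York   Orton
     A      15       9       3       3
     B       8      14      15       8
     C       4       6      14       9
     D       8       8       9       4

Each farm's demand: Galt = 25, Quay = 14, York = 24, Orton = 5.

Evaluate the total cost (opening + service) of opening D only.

Total cost: 695

Each farm is assigned to its cheapest site among the open ones.
{D}: Galt→D 8·25=200, Quay→D 8·14=112, York→D 9·24=216, Orton→D 4·5=20. Service 548; fixed 147; total 695.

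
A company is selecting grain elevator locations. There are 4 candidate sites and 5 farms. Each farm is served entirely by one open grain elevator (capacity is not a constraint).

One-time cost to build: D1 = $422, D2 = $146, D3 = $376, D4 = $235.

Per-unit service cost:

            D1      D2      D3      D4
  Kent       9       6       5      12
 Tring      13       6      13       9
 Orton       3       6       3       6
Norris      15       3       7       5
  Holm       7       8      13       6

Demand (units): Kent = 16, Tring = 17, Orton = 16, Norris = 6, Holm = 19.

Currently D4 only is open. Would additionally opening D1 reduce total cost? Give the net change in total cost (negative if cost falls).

Current service cost with {D4}: 585.
Adding D1: each farm re-picks its cheapest; new service cost 489, saving 96.
Extra fixed cost: 422. Net change = 422 − 96 = 326.
(Totals: 820 → 1146.)

No — net change +326 (cost rises by 326).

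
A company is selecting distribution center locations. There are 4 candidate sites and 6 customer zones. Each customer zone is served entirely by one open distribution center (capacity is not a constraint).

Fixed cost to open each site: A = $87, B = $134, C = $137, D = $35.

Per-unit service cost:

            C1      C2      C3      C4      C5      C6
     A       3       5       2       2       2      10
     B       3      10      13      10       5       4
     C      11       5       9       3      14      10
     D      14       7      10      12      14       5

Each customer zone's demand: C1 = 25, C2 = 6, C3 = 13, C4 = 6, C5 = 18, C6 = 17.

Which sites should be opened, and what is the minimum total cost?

For any fixed open set, each customer zone goes to its cheapest open site; total = fixed + service.
{A, D}: C1→A 3·25=75, C2→A 5·6=30, C3→A 2·13=26, C4→A 2·6=12, C5→A 2·18=36, C6→D 5·17=85. Service 264; fixed 122; total 386.
{A}: C1→A 3·25=75, C2→A 5·6=30, C3→A 2·13=26, C4→A 2·6=12, C5→A 2·18=36, C6→A 10·17=170. Service 349; fixed 87; total 436.
{A, B}: service 247 + fixed 221 = 468
{A, B, C, D}: service 247 + fixed 393 = 640
No other subset beats 386.

Open A and D; minimum total cost 386.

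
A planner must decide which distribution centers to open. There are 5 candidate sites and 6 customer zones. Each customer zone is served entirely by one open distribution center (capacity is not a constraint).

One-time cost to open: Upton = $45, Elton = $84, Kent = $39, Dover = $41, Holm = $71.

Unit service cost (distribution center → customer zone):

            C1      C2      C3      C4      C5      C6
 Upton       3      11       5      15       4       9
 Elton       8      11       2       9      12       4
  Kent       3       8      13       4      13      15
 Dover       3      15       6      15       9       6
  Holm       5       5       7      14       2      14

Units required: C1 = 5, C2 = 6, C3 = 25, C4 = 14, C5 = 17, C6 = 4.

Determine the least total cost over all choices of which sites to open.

For any fixed open set, each customer zone goes to its cheapest open site; total = fixed + service.
{Elton, Kent, Holm}: C1→Kent 3·5=15, C2→Holm 5·6=30, C3→Elton 2·25=50, C4→Kent 4·14=56, C5→Holm 2·17=34, C6→Elton 4·4=16. Service 201; fixed 194; total 395.
{Upton, Elton, Kent}: C1→Upton 3·5=15, C2→Kent 8·6=48, C3→Elton 2·25=50, C4→Kent 4·14=56, C5→Upton 4·17=68, C6→Elton 4·4=16. Service 253; fixed 168; total 421.
{Upton, Kent}: C1→Upton 3·5=15, C2→Kent 8·6=48, C3→Upton 5·25=125, C4→Kent 4·14=56, C5→Upton 4·17=68, C6→Upton 9·4=36. Service 348; fixed 84; total 432.
{Upton, Elton, Kent, Dover, Holm}: service 201 + fixed 280 = 481
No other subset beats 395.

Minimum total cost: 395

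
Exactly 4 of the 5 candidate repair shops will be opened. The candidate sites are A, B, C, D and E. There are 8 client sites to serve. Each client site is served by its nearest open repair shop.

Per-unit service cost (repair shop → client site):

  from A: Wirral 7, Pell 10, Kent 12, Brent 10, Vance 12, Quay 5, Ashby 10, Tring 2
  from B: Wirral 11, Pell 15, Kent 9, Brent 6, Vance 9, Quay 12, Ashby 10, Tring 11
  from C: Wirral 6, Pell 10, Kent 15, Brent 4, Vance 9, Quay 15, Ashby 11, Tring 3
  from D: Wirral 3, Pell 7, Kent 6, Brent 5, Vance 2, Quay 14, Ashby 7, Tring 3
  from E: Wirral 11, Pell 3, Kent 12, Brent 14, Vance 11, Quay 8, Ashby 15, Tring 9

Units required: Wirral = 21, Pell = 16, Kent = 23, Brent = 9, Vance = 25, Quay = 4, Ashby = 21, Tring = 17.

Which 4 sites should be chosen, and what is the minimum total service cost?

Choose A, C, D and E; total service cost 536.

With exactly 4 open, each client site uses its cheapest among the chosen.
{A, C, D, E}: Wirral→D 3·21=63, Pell→E 3·16=48, Kent→D 6·23=138, Brent→C 4·9=36, Vance→D 2·25=50, Quay→A 5·4=20, Ashby→D 7·21=147, Tring→A 2·17=34. Service cost 536.
{A, B, D, E}: service cost 545
{B, C, D, E}: service cost 565
Among all 5 size-4 choices, {A, C, D, E} is lowest.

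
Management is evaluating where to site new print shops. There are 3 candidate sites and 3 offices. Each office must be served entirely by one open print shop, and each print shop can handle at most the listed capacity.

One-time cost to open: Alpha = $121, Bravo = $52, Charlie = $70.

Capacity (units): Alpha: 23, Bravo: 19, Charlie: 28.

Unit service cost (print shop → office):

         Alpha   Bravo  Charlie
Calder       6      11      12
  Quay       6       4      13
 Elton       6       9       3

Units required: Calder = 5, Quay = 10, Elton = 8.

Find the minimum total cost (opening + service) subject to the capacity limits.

Minimum total cost: 241

Open {Bravo, Charlie}: Calder→Bravo 11·5=55, Quay→Bravo 4·10=40, Elton→Charlie 3·8=24.
Loads: Bravo carries 15/19, Charlie carries 8/28. Service 119; fixed 122; total 241.
Next best feasible plan costs 246.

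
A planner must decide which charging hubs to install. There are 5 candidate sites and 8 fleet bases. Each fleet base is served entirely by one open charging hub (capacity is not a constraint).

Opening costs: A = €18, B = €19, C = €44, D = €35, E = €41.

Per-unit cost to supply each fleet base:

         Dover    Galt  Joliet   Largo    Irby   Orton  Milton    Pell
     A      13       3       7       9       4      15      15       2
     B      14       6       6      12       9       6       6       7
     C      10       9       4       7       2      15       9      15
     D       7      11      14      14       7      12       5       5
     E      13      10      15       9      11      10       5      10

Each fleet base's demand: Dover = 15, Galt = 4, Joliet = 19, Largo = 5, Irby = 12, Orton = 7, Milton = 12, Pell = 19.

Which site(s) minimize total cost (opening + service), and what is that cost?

Open A, B, C and D; minimum total cost 508.

For any fixed open set, each fleet base goes to its cheapest open site; total = fixed + service.
{A, B, C, D}: Dover→D 7·15=105, Galt→A 3·4=12, Joliet→C 4·19=76, Largo→C 7·5=35, Irby→C 2·12=24, Orton→B 6·7=42, Milton→D 5·12=60, Pell→A 2·19=38. Service 392; fixed 116; total 508.
{A, B, C}: Dover→C 10·15=150, Galt→A 3·4=12, Joliet→C 4·19=76, Largo→C 7·5=35, Irby→C 2·12=24, Orton→B 6·7=42, Milton→B 6·12=72, Pell→A 2·19=38. Service 449; fixed 81; total 530.
{A, C, D}: Dover→D 7·15=105, Galt→A 3·4=12, Joliet→C 4·19=76, Largo→C 7·5=35, Irby→C 2·12=24, Orton→D 12·7=84, Milton→D 5·12=60, Pell→A 2·19=38. Service 434; fixed 97; total 531.
{A, B, C, D, E}: Dover→D 7·15=105, Galt→A 3·4=12, Joliet→C 4·19=76, Largo→C 7·5=35, Irby→C 2·12=24, Orton→B 6·7=42, Milton→D 5·12=60, Pell→A 2·19=38. Service 392; fixed 157; total 549.
No other subset beats 508.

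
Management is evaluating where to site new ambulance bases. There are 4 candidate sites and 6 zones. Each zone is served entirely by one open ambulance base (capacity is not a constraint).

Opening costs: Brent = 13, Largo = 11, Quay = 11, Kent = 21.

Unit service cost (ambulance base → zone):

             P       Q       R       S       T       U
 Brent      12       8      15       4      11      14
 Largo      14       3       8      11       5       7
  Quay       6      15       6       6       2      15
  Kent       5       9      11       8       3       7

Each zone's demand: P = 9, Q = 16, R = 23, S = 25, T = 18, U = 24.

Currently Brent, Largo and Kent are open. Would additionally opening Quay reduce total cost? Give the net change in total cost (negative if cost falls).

Current service cost with {Brent, Largo, Kent}: 599.
Adding Quay: each zone re-picks its cheapest; new service cost 535, saving 64.
Extra fixed cost: 11. Net change = 11 − 64 = -53.
(Totals: 644 → 591.)

Yes — net change −53 (cost falls by 53).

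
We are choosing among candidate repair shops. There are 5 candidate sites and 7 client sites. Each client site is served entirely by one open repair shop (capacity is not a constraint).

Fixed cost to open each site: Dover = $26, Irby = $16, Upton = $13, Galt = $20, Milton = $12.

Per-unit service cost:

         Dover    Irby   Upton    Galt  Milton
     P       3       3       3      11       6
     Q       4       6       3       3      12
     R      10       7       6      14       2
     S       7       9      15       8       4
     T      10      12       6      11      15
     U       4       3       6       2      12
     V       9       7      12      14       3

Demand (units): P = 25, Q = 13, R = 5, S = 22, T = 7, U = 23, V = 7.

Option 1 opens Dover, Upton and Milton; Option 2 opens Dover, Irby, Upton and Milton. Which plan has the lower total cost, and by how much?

Option 1: {Dover, Upton, Milton}: P→Dover 3·25=75, Q→Upton 3·13=39, R→Milton 2·5=10, S→Milton 4·22=88, T→Upton 6·7=42, U→Dover 4·23=92, V→Milton 3·7=21. Service 367; fixed 51; total 418.
Option 2: {Dover, Irby, Upton, Milton}: P→Dover 3·25=75, Q→Upton 3·13=39, R→Milton 2·5=10, S→Milton 4·22=88, T→Upton 6·7=42, U→Irby 3·23=69, V→Milton 3·7=21. Service 344; fixed 67; total 411.
Difference: |418 − 411| = 7.

Option 2 is cheaper by 7.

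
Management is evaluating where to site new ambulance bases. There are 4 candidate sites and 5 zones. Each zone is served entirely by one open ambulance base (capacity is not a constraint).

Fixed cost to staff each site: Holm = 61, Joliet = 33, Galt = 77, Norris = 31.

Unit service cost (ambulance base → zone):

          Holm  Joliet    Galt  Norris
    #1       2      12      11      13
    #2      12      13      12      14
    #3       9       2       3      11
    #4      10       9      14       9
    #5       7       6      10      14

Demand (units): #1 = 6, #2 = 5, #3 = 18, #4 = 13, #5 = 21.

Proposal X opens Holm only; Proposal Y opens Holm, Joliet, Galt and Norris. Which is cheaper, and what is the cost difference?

Proposal X: {Holm}: #1→Holm 2·6=12, #2→Holm 12·5=60, #3→Holm 9·18=162, #4→Holm 10·13=130, #5→Holm 7·21=147. Service 511; fixed 61; total 572.
Proposal Y: {Holm, Joliet, Galt, Norris}: #1→Holm 2·6=12, #2→Holm 12·5=60, #3→Joliet 2·18=36, #4→Joliet 9·13=117, #5→Joliet 6·21=126. Service 351; fixed 202; total 553.
Difference: |572 − 553| = 19.

Proposal Y is cheaper by 19.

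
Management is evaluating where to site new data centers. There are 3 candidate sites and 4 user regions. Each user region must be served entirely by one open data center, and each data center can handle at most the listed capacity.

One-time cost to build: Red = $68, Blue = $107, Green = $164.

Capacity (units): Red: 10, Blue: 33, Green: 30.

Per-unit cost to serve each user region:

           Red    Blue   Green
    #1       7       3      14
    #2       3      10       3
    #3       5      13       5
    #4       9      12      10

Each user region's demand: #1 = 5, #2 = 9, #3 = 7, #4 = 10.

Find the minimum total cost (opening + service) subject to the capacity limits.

Open {Blue}: #1→Blue 3·5=15, #2→Blue 10·9=90, #3→Blue 13·7=91, #4→Blue 12·10=120.
Loads: Blue carries 31/33. Service 316; fixed 107; total 423.
Next best feasible plan costs 428.

Minimum total cost: 423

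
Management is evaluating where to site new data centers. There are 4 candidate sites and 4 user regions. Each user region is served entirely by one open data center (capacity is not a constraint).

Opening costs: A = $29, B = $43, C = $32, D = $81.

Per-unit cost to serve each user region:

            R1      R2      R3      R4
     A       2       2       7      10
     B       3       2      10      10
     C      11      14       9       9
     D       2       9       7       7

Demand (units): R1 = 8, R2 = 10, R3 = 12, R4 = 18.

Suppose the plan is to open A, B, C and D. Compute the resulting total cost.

Total cost: 431

Each user region is assigned to its cheapest site among the open ones.
{A, B, C, D}: R1→A 2·8=16, R2→A 2·10=20, R3→A 7·12=84, R4→D 7·18=126. Service 246; fixed 185; total 431.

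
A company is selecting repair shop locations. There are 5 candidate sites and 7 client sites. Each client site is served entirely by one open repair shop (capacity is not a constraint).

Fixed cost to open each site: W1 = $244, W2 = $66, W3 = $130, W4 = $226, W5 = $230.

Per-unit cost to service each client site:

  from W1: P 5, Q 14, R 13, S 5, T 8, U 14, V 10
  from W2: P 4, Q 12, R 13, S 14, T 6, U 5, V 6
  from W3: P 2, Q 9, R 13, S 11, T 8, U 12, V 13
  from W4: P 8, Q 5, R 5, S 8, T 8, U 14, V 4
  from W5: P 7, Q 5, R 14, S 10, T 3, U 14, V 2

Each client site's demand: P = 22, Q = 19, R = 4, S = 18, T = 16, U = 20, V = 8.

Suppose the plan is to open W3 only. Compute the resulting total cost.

Each client site is assigned to its cheapest site among the open ones.
{W3}: P→W3 2·22=44, Q→W3 9·19=171, R→W3 13·4=52, S→W3 11·18=198, T→W3 8·16=128, U→W3 12·20=240, V→W3 13·8=104. Service 937; fixed 130; total 1067.

Total cost: 1067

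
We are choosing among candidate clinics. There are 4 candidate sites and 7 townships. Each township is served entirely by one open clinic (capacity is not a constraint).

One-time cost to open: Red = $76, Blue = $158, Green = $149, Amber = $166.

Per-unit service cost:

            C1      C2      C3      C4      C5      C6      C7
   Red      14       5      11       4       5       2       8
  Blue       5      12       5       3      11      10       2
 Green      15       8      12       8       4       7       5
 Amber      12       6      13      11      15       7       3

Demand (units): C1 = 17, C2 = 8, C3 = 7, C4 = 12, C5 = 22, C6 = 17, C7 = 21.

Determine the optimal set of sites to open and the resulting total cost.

For any fixed open set, each township goes to its cheapest open site; total = fixed + service.
{Red, Blue}: C1→Blue 5·17=85, C2→Red 5·8=40, C3→Blue 5·7=35, C4→Blue 3·12=36, C5→Red 5·22=110, C6→Red 2·17=34, C7→Blue 2·21=42. Service 382; fixed 234; total 616.
{Red, Blue, Green}: C1→Blue 5·17=85, C2→Red 5·8=40, C3→Blue 5·7=35, C4→Blue 3·12=36, C5→Green 4·22=88, C6→Red 2·17=34, C7→Blue 2·21=42. Service 360; fixed 383; total 743.
{Blue, Green}: C1→Blue 5·17=85, C2→Green 8·8=64, C3→Blue 5·7=35, C4→Blue 3·12=36, C5→Green 4·22=88, C6→Green 7·17=119, C7→Blue 2·21=42. Service 469; fixed 307; total 776.
{Red, Blue, Green, Amber}: C1→Blue 5·17=85, C2→Red 5·8=40, C3→Blue 5·7=35, C4→Blue 3·12=36, C5→Green 4·22=88, C6→Red 2·17=34, C7→Blue 2·21=42. Service 360; fixed 549; total 909.
No other subset beats 616.

Open Red and Blue; minimum total cost 616.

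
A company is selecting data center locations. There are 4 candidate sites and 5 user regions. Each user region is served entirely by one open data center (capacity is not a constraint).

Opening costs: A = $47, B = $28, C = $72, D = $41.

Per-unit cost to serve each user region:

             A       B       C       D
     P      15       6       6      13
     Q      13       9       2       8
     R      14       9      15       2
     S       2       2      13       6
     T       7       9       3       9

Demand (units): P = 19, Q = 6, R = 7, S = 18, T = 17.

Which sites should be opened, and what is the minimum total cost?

Open B, C and D; minimum total cost 368.

For any fixed open set, each user region goes to its cheapest open site; total = fixed + service.
{B, C, D}: P→B 6·19=114, Q→C 2·6=12, R→D 2·7=14, S→B 2·18=36, T→C 3·17=51. Service 227; fixed 141; total 368.
{B, C}: P→B 6·19=114, Q→C 2·6=12, R→B 9·7=63, S→B 2·18=36, T→C 3·17=51. Service 276; fixed 100; total 376.
{A, C, D}: P→C 6·19=114, Q→C 2·6=12, R→D 2·7=14, S→A 2·18=36, T→C 3·17=51. Service 227; fixed 160; total 387.
{A, B, C, D}: service 227 + fixed 188 = 415
(All 15 nonempty subsets were checked; B, C and D is lowest.)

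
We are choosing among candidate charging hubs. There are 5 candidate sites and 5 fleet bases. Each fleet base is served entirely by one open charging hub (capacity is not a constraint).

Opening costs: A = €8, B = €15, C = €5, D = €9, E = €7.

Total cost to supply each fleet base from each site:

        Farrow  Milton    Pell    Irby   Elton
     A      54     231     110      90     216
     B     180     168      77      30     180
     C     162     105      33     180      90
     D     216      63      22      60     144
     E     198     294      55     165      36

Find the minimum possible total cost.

For any fixed open set, each fleet base goes to its cheapest open site; total = fixed + service.
{A, B, D, E}: Farrow→A 54, Milton→D 63, Pell→D 22, Irby→B 30, Elton→E 36. Service 205; fixed 39; total 244.
{A, B, C, D, E}: service 205 + fixed 44 = 249
{A, D, E}: service 235 + fixed 24 = 259
{C}: Farrow→C 162, Milton→C 105, Pell→C 33, Irby→C 180, Elton→C 90. Service 570; fixed 5; total 575.
No other subset beats 244.

Minimum total cost: 244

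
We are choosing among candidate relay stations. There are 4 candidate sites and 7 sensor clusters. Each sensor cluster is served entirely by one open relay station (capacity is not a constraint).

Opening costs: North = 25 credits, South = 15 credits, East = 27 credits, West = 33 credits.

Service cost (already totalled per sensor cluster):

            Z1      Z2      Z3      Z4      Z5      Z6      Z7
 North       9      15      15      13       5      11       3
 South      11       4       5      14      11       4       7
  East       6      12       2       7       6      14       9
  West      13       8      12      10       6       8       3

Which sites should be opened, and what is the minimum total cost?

For any fixed open set, each sensor cluster goes to its cheapest open site; total = fixed + service.
{South}: Z1→South 11, Z2→South 4, Z3→South 5, Z4→South 14, Z5→South 11, Z6→South 4, Z7→South 7. Service 56; fixed 15; total 71.
{South, East}: Z1→East 6, Z2→South 4, Z3→East 2, Z4→East 7, Z5→East 6, Z6→South 4, Z7→South 7. Service 36; fixed 42; total 78.
{North, South}: service 43 + fixed 40 = 83
{North, South, East, West}: service 31 + fixed 100 = 131
No other subset beats 71.

Open South only; minimum total cost 71.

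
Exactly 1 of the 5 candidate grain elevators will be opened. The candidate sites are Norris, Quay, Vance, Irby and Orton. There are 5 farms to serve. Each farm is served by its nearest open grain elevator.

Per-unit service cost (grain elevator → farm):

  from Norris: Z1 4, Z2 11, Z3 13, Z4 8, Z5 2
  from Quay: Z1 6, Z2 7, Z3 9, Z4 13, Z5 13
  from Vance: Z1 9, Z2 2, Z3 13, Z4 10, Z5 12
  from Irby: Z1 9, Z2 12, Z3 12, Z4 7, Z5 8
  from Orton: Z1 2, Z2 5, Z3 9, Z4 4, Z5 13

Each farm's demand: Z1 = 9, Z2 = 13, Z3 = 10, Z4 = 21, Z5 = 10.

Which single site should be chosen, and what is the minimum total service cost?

Choose Orton only; total service cost 387.

With exactly 1 open, each farm uses its cheapest among the chosen.
{Orton}: Z1→Orton 2·9=18, Z2→Orton 5·13=65, Z3→Orton 9·10=90, Z4→Orton 4·21=84, Z5→Orton 13·10=130. Service cost 387.
{Norris}: service cost 497
{Vance}: service cost 567
Among all 5 size-1 choices, {Orton} is lowest.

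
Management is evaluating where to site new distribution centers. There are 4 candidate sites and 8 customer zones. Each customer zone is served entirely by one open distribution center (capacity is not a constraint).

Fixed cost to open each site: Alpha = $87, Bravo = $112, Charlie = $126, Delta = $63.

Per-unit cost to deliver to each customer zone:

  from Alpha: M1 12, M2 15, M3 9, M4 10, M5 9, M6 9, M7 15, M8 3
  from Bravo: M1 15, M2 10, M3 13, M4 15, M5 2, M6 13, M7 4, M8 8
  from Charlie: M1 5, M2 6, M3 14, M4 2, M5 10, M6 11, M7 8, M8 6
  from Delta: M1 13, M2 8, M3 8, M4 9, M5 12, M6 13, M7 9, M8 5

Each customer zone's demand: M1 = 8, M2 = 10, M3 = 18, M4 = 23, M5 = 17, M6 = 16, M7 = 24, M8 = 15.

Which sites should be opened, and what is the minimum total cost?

For any fixed open set, each customer zone goes to its cheapest open site; total = fixed + service.
{Alpha, Bravo, Charlie}: M1→Charlie 5·8=40, M2→Charlie 6·10=60, M3→Alpha 9·18=162, M4→Charlie 2·23=46, M5→Bravo 2·17=34, M6→Alpha 9·16=144, M7→Bravo 4·24=96, M8→Alpha 3·15=45. Service 627; fixed 325; total 952.
{Bravo, Charlie, Delta}: M1→Charlie 5·8=40, M2→Charlie 6·10=60, M3→Delta 8·18=144, M4→Charlie 2·23=46, M5→Bravo 2·17=34, M6→Charlie 11·16=176, M7→Bravo 4·24=96, M8→Delta 5·15=75. Service 671; fixed 301; total 972.
{Alpha, Bravo, Charlie, Delta}: service 609 + fixed 388 = 997
{Delta}: M1→Delta 13·8=104, M2→Delta 8·10=80, M3→Delta 8·18=144, M4→Delta 9·23=207, M5→Delta 12·17=204, M6→Delta 13·16=208, M7→Delta 9·24=216, M8→Delta 5·15=75. Service 1238; fixed 63; total 1301.
No other subset beats 952.

Open Alpha, Bravo and Charlie; minimum total cost 952.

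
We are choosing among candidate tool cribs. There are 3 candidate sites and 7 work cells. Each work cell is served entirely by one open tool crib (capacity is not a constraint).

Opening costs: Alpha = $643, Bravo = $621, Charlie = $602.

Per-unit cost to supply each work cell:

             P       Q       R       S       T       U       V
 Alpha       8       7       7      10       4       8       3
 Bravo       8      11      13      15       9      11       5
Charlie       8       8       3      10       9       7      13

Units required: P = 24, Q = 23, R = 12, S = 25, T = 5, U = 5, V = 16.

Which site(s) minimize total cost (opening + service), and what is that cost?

Open Alpha only; minimum total cost 1438.

For any fixed open set, each work cell goes to its cheapest open site; total = fixed + service.
{Alpha}: P→Alpha 8·24=192, Q→Alpha 7·23=161, R→Alpha 7·12=84, S→Alpha 10·25=250, T→Alpha 4·5=20, U→Alpha 8·5=40, V→Alpha 3·16=48. Service 795; fixed 643; total 1438.
{Charlie}: P→Charlie 8·24=192, Q→Charlie 8·23=184, R→Charlie 3·12=36, S→Charlie 10·25=250, T→Charlie 9·5=45, U→Charlie 7·5=35, V→Charlie 13·16=208. Service 950; fixed 602; total 1552.
{Bravo}: P→Bravo 8·24=192, Q→Bravo 11·23=253, R→Bravo 13·12=156, S→Bravo 15·25=375, T→Bravo 9·5=45, U→Bravo 11·5=55, V→Bravo 5·16=80. Service 1156; fixed 621; total 1777.
{Alpha, Bravo, Charlie}: P→Alpha 8·24=192, Q→Alpha 7·23=161, R→Charlie 3·12=36, S→Alpha 10·25=250, T→Alpha 4·5=20, U→Charlie 7·5=35, V→Alpha 3·16=48. Service 742; fixed 1866; total 2608.
No other subset beats 1438.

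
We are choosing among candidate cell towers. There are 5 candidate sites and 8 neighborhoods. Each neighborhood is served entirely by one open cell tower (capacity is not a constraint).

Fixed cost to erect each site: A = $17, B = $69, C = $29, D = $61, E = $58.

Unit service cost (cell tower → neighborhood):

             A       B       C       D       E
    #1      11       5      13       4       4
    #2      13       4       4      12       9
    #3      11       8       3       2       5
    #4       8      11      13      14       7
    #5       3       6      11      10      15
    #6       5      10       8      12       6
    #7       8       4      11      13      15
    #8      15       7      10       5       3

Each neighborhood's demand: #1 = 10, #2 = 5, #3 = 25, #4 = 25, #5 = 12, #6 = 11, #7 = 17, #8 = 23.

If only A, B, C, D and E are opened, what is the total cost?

Each neighborhood is assigned to its cheapest site among the open ones.
{A, B, C, D, E}: #1→D 4·10=40, #2→B 4·5=20, #3→D 2·25=50, #4→E 7·25=175, #5→A 3·12=36, #6→A 5·11=55, #7→B 4·17=68, #8→E 3·23=69. Service 513; fixed 234; total 747.

Total cost: 747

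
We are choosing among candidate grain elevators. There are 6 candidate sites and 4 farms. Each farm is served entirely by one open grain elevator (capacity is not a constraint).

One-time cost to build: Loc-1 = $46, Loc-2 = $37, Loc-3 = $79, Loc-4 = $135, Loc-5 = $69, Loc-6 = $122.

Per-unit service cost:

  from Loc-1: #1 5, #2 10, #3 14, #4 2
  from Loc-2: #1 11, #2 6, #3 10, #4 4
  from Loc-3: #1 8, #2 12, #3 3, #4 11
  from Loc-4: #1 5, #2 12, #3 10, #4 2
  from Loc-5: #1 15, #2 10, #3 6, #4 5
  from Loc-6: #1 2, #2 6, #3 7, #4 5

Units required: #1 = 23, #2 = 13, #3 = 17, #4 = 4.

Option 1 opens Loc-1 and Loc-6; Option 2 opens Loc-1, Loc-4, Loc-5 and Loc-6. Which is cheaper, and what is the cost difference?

Option 1: {Loc-1, Loc-6}: #1→Loc-6 2·23=46, #2→Loc-6 6·13=78, #3→Loc-6 7·17=119, #4→Loc-1 2·4=8. Service 251; fixed 168; total 419.
Option 2: {Loc-1, Loc-4, Loc-5, Loc-6}: #1→Loc-6 2·23=46, #2→Loc-6 6·13=78, #3→Loc-5 6·17=102, #4→Loc-1 2·4=8. Service 234; fixed 372; total 606.
Difference: |419 − 606| = 187.

Option 1 is cheaper by 187.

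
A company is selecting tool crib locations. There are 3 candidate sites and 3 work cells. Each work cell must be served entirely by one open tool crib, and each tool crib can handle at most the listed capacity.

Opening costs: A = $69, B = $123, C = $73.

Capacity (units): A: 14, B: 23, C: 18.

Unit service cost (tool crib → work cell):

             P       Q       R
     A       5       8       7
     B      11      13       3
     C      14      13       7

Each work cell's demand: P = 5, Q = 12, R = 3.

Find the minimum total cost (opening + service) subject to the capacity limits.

Open {A, C}: P→C 14·5=70, Q→A 8·12=96, R→C 7·3=21.
Loads: A carries 12/14, C carries 8/18. Service 187; fixed 142; total 329.
Next best feasible plan costs 343.

Minimum total cost: 329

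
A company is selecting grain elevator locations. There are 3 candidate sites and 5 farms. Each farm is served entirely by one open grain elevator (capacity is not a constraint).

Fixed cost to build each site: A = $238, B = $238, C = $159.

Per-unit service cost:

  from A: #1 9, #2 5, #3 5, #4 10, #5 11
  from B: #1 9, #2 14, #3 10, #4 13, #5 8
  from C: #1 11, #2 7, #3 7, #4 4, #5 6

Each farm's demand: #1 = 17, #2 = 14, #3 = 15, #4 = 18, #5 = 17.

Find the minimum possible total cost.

Minimum total cost: 723

For any fixed open set, each farm goes to its cheapest open site; total = fixed + service.
{C}: #1→C 11·17=187, #2→C 7·14=98, #3→C 7·15=105, #4→C 4·18=72, #5→C 6·17=102. Service 564; fixed 159; total 723.
{A, C}: service 472 + fixed 397 = 869
{A}: service 665 + fixed 238 = 903
{A, B, C}: #1→A 9·17=153, #2→A 5·14=70, #3→A 5·15=75, #4→C 4·18=72, #5→C 6·17=102. Service 472; fixed 635; total 1107.
No other subset beats 723.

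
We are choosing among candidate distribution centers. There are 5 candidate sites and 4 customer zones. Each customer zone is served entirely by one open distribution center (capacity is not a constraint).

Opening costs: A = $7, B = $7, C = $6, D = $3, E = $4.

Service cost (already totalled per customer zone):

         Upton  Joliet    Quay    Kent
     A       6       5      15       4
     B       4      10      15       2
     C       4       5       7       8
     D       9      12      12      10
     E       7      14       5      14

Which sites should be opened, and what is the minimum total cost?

For any fixed open set, each customer zone goes to its cheapest open site; total = fixed + service.
{C}: Upton→C 4, Joliet→C 5, Quay→C 7, Kent→C 8. Service 24; fixed 6; total 30.
{A, E}: service 20 + fixed 11 = 31
{B, C}: service 18 + fixed 13 = 31
{A, B, C, D, E}: service 16 + fixed 27 = 43
No other subset beats 30.

Open C only; minimum total cost 30.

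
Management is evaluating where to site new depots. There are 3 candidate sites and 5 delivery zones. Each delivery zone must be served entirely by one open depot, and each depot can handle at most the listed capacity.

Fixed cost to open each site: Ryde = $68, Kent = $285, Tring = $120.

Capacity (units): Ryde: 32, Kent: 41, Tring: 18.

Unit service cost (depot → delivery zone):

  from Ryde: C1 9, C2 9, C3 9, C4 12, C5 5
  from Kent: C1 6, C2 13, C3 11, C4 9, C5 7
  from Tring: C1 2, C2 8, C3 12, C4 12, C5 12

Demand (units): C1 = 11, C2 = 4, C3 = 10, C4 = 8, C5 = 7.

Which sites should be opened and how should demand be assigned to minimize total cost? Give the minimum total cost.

Minimum total cost: 463

Open {Ryde, Tring}: C1→Tring 2·11=22, C2→Tring 8·4=32, C3→Ryde 9·10=90, C4→Ryde 12·8=96, C5→Ryde 5·7=35.
Loads: Ryde carries 25/32, Tring carries 15/18. Service 275; fixed 188; total 463.
Next best feasible plan costs 467.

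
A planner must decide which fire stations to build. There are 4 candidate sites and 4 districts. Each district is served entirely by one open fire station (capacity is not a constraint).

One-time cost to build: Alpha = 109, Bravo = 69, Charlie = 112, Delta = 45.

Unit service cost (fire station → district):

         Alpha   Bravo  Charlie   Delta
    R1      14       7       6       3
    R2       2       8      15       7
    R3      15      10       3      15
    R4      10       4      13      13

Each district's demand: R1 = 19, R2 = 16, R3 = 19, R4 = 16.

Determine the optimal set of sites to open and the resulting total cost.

For any fixed open set, each district goes to its cheapest open site; total = fixed + service.
{Bravo, Charlie, Delta}: R1→Delta 3·19=57, R2→Delta 7·16=112, R3→Charlie 3·19=57, R4→Bravo 4·16=64. Service 290; fixed 226; total 516.
{Bravo, Delta}: service 423 + fixed 114 = 537
{Bravo, Charlie}: service 363 + fixed 181 = 544
{Alpha, Bravo, Charlie, Delta}: service 210 + fixed 335 = 545
No other subset beats 516.

Open Bravo, Charlie and Delta; minimum total cost 516.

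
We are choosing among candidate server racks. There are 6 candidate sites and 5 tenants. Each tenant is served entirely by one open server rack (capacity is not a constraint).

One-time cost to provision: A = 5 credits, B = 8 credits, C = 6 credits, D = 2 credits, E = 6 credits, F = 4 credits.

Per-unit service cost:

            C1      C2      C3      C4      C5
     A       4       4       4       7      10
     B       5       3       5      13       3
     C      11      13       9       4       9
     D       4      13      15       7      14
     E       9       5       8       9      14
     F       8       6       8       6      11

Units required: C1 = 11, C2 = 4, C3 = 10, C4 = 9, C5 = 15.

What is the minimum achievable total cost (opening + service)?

For any fixed open set, each tenant goes to its cheapest open site; total = fixed + service.
{A, B, C}: C1→A 4·11=44, C2→B 3·4=12, C3→A 4·10=40, C4→C 4·9=36, C5→B 3·15=45. Service 177; fixed 19; total 196.
{A, B, C, D}: service 177 + fixed 21 = 198
{A, B, C, F}: service 177 + fixed 23 = 200
{A, B, C, D, E, F}: service 177 + fixed 31 = 208
No other subset beats 196.

Minimum total cost: 196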